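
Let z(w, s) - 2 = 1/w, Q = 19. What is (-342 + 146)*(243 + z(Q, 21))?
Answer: -912576/19 ≈ -48030.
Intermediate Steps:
z(w, s) = 2 + 1/w
(-342 + 146)*(243 + z(Q, 21)) = (-342 + 146)*(243 + (2 + 1/19)) = -196*(243 + (2 + 1/19)) = -196*(243 + 39/19) = -196*4656/19 = -912576/19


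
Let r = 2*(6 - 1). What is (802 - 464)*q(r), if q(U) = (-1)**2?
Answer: 338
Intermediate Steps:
r = 10 (r = 2*5 = 10)
q(U) = 1
(802 - 464)*q(r) = (802 - 464)*1 = 338*1 = 338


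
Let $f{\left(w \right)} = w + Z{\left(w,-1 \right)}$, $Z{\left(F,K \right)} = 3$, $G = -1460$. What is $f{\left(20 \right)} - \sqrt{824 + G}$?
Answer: $23 - 2 i \sqrt{159} \approx 23.0 - 25.219 i$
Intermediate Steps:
$f{\left(w \right)} = 3 + w$ ($f{\left(w \right)} = w + 3 = 3 + w$)
$f{\left(20 \right)} - \sqrt{824 + G} = \left(3 + 20\right) - \sqrt{824 - 1460} = 23 - \sqrt{-636} = 23 - 2 i \sqrt{159}$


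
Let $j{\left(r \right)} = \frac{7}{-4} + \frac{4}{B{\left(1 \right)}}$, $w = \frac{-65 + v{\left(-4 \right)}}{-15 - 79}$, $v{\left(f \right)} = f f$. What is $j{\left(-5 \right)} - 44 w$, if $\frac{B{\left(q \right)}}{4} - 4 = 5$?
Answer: $- \frac{41581}{1692} \approx -24.575$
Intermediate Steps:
$v{\left(f \right)} = f^{2}$
$B{\left(q \right)} = 36$ ($B{\left(q \right)} = 16 + 4 \cdot 5 = 16 + 20 = 36$)
$w = \frac{49}{94}$ ($w = \frac{-65 + \left(-4\right)^{2}}{-15 - 79} = \frac{-65 + 16}{-94} = \left(-49\right) \left(- \frac{1}{94}\right) = \frac{49}{94} \approx 0.52128$)
$j{\left(r \right)} = - \frac{59}{36}$ ($j{\left(r \right)} = \frac{7}{-4} + \frac{4}{36} = 7 \left(- \frac{1}{4}\right) + 4 \cdot \frac{1}{36} = - \frac{7}{4} + \frac{1}{9} = - \frac{59}{36}$)
$j{\left(-5 \right)} - 44 w = - \frac{59}{36} - \frac{1078}{47} = - \frac{41581}{1692}$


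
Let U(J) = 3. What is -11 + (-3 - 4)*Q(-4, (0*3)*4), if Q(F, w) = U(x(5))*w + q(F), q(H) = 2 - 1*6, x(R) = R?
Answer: 17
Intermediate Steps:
q(H) = -4 (q(H) = 2 - 6 = -4)
Q(F, w) = -4 + 3*w (Q(F, w) = 3*w - 4 = -4 + 3*w)
-11 + (-3 - 4)*Q(-4, (0*3)*4) = -11 + (-3 - 4)*(-4 + 3*((0*3)*4)) = -11 - 7*(-4 + 3*(0*4)) = -11 - 7*(-4 + 3*0) = -11 - 7*(-4 + 0) = -11 - 7*(-4) = -11 + 28 = 17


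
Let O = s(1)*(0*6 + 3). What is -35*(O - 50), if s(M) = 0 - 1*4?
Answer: 2170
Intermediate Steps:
s(M) = -4 (s(M) = 0 - 4 = -4)
O = -12 (O = -4*(0*6 + 3) = -4*(0 + 3) = -4*3 = -12)
-35*(O - 50) = -35*(-12 - 50) = -35*(-62) = 2170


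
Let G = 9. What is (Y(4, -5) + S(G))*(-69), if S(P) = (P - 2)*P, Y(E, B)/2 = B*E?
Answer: -1587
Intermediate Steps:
Y(E, B) = 2*B*E (Y(E, B) = 2*(B*E) = 2*B*E)
S(P) = P*(-2 + P) (S(P) = (-2 + P)*P = P*(-2 + P))
(Y(4, -5) + S(G))*(-69) = (2*(-5)*4 + 9*(-2 + 9))*(-69) = (-40 + 9*7)*(-69) = (-40 + 63)*(-69) = 23*(-69) = -1587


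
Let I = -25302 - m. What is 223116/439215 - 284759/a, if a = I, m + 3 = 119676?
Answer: 10494444419/4245012975 ≈ 2.4722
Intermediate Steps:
m = 119673 (m = -3 + 119676 = 119673)
I = -144975 (I = -25302 - 1*119673 = -25302 - 119673 = -144975)
a = -144975
223116/439215 - 284759/a = 223116/439215 - 284759/(-144975) = 223116*(1/439215) - 284759*(-1/144975) = 74372/146405 + 284759/144975 = 10494444419/4245012975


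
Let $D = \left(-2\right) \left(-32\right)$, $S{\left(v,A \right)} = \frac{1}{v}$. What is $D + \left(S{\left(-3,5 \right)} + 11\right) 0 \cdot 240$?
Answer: $64$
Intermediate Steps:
$D = 64$
$D + \left(S{\left(-3,5 \right)} + 11\right) 0 \cdot 240 = 64 + \left(\frac{1}{-3} + 11\right) 0 \cdot 240 = 64 + \left(- \frac{1}{3} + 11\right) 0 \cdot 240 = 64 + \frac{32}{3} \cdot 0 \cdot 240 = 64 + 0 \cdot 240 = 64 + 0 = 64$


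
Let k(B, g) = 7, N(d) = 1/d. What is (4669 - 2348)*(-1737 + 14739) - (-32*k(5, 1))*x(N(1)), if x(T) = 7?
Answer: 30179210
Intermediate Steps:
N(d) = 1/d
(4669 - 2348)*(-1737 + 14739) - (-32*k(5, 1))*x(N(1)) = (4669 - 2348)*(-1737 + 14739) - (-32*7)*7 = 2321*13002 - (-224)*7 = 30177642 - 1*(-1568) = 30177642 + 1568 = 30179210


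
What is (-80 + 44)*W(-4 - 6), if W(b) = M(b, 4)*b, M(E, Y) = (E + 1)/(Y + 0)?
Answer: -810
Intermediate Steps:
M(E, Y) = (1 + E)/Y
W(b) = b*(¼ + b/4) (W(b) = ((1 + b)/4)*b = (¼ + b/4)*b = b*(¼ + b/4))
(-80 + 44)*W(-4 - 6) = (-80 + 44)*((-4 - 6)*(1 + (-4 - 6))/4) = -9*(-10)*(1 - 10) = -9*(-10)*(-9) = -36*45/2 = -810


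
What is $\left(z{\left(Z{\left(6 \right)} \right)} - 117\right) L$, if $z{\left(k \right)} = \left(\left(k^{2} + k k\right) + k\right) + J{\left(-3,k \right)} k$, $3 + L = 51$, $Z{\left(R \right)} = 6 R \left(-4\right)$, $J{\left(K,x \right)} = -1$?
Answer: $1985040$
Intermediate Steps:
$Z{\left(R \right)} = - 24 R$
$L = 48$ ($L = -3 + 51 = 48$)
$z{\left(k \right)} = 2 k^{2}$ ($z{\left(k \right)} = \left(\left(k^{2} + k k\right) + k\right) - k = \left(\left(k^{2} + k^{2}\right) + k\right) - k = \left(2 k^{2} + k\right) - k = \left(k + 2 k^{2}\right) - k = 2 k^{2}$)
$\left(z{\left(Z{\left(6 \right)} \right)} - 117\right) L = \left(2 \left(\left(-24\right) 6\right)^{2} - 117\right) 48 = \left(2 \left(-144\right)^{2} - 117\right) 48 = \left(2 \cdot 20736 - 117\right) 48 = \left(41472 - 117\right) 48 = 41355 \cdot 48 = 1985040$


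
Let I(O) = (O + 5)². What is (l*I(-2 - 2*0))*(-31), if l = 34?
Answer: -9486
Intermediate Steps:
I(O) = (5 + O)²
(l*I(-2 - 2*0))*(-31) = (34*(5 + (-2 - 2*0))²)*(-31) = (34*(5 + (-2 + 0))²)*(-31) = (34*(5 - 2)²)*(-31) = (34*3²)*(-31) = (34*9)*(-31) = 306*(-31) = -9486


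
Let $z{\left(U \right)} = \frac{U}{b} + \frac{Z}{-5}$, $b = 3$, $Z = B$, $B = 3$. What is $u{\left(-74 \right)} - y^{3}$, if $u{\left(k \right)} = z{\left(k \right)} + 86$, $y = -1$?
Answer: $\frac{926}{15} \approx 61.733$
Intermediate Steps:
$Z = 3$
$z{\left(U \right)} = - \frac{3}{5} + \frac{U}{3}$ ($z{\left(U \right)} = \frac{U}{3} + \frac{3}{-5} = U \frac{1}{3} + 3 \left(- \frac{1}{5}\right) = \frac{U}{3} - \frac{3}{5} = - \frac{3}{5} + \frac{U}{3}$)
$u{\left(k \right)} = \frac{427}{5} + \frac{k}{3}$ ($u{\left(k \right)} = \left(- \frac{3}{5} + \frac{k}{3}\right) + 86 = \frac{427}{5} + \frac{k}{3}$)
$u{\left(-74 \right)} - y^{3} = \left(\frac{427}{5} + \frac{1}{3} \left(-74\right)\right) - \left(-1\right)^{3} = \left(\frac{427}{5} - \frac{74}{3}\right) - -1 = \frac{911}{15} + 1 = \frac{926}{15}$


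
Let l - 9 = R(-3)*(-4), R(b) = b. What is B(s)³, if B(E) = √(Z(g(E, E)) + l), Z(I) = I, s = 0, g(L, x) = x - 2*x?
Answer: 21*√21 ≈ 96.234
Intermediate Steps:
g(L, x) = -x
l = 21 (l = 9 - 3*(-4) = 9 + 12 = 21)
B(E) = √(21 - E) (B(E) = √(-E + 21) = √(21 - E))
B(s)³ = (√(21 - 1*0))³ = (√(21 + 0))³ = (√21)³ = 21*√21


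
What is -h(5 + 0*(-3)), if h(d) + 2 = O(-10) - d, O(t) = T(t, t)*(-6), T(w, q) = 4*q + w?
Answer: -293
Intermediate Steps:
T(w, q) = w + 4*q
O(t) = -30*t (O(t) = (t + 4*t)*(-6) = (5*t)*(-6) = -30*t)
h(d) = 298 - d (h(d) = -2 + (-30*(-10) - d) = -2 + (300 - d) = 298 - d)
-h(5 + 0*(-3)) = -(298 - (5 + 0*(-3))) = -(298 - (5 + 0)) = -(298 - 1*5) = -(298 - 5) = -1*293 = -293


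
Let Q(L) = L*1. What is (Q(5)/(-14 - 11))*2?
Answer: -⅖ ≈ -0.40000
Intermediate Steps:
Q(L) = L
(Q(5)/(-14 - 11))*2 = (5/(-14 - 11))*2 = (5/(-25))*2 = (5*(-1/25))*2 = -⅕*2 = -⅖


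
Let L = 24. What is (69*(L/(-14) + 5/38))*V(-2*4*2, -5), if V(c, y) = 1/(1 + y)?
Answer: 29049/1064 ≈ 27.302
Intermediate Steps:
(69*(L/(-14) + 5/38))*V(-2*4*2, -5) = (69*(24/(-14) + 5/38))/(1 - 5) = (69*(24*(-1/14) + 5*(1/38)))/(-4) = (69*(-12/7 + 5/38))*(-¼) = (69*(-421/266))*(-¼) = -29049/266*(-¼) = 29049/1064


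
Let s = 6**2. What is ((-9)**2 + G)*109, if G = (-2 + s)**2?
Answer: 134833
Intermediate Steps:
s = 36
G = 1156 (G = (-2 + 36)**2 = 34**2 = 1156)
((-9)**2 + G)*109 = ((-9)**2 + 1156)*109 = (81 + 1156)*109 = 1237*109 = 134833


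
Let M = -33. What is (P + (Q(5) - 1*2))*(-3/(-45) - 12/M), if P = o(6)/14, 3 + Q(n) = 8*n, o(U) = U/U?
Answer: 34861/2310 ≈ 15.091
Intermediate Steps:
o(U) = 1
Q(n) = -3 + 8*n
P = 1/14 ≈ 0.071429
(P + (Q(5) - 1*2))*(-3/(-45) - 12/M) = (1/14 + ((-3 + 8*5) - 1*2))*(-3/(-45) - 12/(-33)) = (1/14 + ((-3 + 40) - 2))*(-3*(-1/45) - 12*(-1/33)) = (1/14 + (37 - 2))*(1/15 + 4/11) = (1/14 + 35)*(71/165) = (491/14)*(71/165) = 34861/2310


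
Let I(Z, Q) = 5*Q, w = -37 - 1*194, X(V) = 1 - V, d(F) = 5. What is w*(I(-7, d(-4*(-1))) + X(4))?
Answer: -5082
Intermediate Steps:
w = -231 (w = -37 - 194 = -231)
w*(I(-7, d(-4*(-1))) + X(4)) = -231*(5*5 + (1 - 1*4)) = -231*(25 + (1 - 4)) = -231*(25 - 3) = -231*22 = -5082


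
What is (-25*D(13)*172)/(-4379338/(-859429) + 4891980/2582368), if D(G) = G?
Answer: -31015583221511200/3878342947951 ≈ -7997.1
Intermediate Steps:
(-25*D(13)*172)/(-4379338/(-859429) + 4891980/2582368) = (-25*13*172)/(-4379338/(-859429) + 4891980/2582368) = (-325*172)/(-4379338*(-1/859429) + 4891980*(1/2582368)) = -55900/(4379338/859429 + 1222995/645592) = -55900/3878342947951/554840486968 = -55900*554840486968/3878342947951 = -31015583221511200/3878342947951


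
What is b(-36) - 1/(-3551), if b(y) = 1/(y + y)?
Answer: -3479/255672 ≈ -0.013607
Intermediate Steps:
b(y) = 1/(2*y)
b(-36) - 1/(-3551) = (½)/(-36) - 1/(-3551) = (½)*(-1/36) - 1*(-1/3551) = -1/72 + 1/3551 = -3479/255672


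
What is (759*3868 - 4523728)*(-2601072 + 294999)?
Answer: 3661850213868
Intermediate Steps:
(759*3868 - 4523728)*(-2601072 + 294999) = (2935812 - 4523728)*(-2306073) = -1587916*(-2306073) = 3661850213868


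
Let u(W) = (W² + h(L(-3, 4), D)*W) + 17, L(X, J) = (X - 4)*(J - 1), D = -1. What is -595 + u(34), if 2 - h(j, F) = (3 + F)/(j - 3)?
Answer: 3893/6 ≈ 648.83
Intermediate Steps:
L(X, J) = (-1 + J)*(-4 + X) (L(X, J) = (-4 + X)*(-1 + J) = (-1 + J)*(-4 + X))
h(j, F) = 2 - (3 + F)/(-3 + j) (h(j, F) = 2 - (3 + F)/(j - 3) = 2 - (3 + F)/(-3 + j))
u(W) = 17 + W² + 25*W/12 (u(W) = (W² + ((-9 - 1*(-1) + 2*(4 - 1*(-3) - 4*4 + 4*(-3)))/(-3 + (4 - 1*(-3) - 4*4 + 4*(-3))))*W) + 17 = (W² + ((-9 + 1 + 2*(4 + 3 - 16 - 12))/(-3 + (4 + 3 - 16 - 12)))*W) + 17 = (W² + ((-9 + 1 + 2*(-21))/(-3 - 21))*W) + 17 = (W² + ((-9 + 1 - 42)/(-24))*W) + 17 = (W² + (-1/24*(-50))*W) + 17 = (W² + 25*W/12) + 17 = 17 + W² + 25*W/12)
-595 + u(34) = -595 + (17 + 34² + (25/12)*34) = -595 + (17 + 1156 + 425/6) = -595 + 7463/6 = 3893/6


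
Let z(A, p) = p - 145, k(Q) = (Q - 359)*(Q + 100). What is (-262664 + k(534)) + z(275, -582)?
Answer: -152441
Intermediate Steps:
k(Q) = (-359 + Q)*(100 + Q)
z(A, p) = -145 + p
(-262664 + k(534)) + z(275, -582) = (-262664 + (-35900 + 534**2 - 259*534)) + (-145 - 582) = (-262664 + (-35900 + 285156 - 138306)) - 727 = (-262664 + 110950) - 727 = -151714 - 727 = -152441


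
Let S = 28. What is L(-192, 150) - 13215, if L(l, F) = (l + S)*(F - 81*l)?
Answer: -2588343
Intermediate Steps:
L(l, F) = (28 + l)*(F - 81*l) (L(l, F) = (l + 28)*(F - 81*l) = (28 + l)*(F - 81*l))
L(-192, 150) - 13215 = (-2268*(-192) - 81*(-192)**2 + 28*150 + 150*(-192)) - 13215 = (435456 - 81*36864 + 4200 - 28800) - 13215 = (435456 - 2985984 + 4200 - 28800) - 13215 = -2575128 - 13215 = -2588343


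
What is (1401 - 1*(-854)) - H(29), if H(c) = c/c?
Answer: 2254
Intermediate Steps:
H(c) = 1
(1401 - 1*(-854)) - H(29) = (1401 - 1*(-854)) - 1*1 = (1401 + 854) - 1 = 2255 - 1 = 2254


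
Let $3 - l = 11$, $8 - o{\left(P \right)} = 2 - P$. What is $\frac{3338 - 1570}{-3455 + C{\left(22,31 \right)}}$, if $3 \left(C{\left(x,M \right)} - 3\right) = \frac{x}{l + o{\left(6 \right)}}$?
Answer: $- \frac{10608}{20701} \approx -0.51244$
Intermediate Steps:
$o{\left(P \right)} = 6 + P$ ($o{\left(P \right)} = 8 - \left(2 - P\right) = 8 + \left(-2 + P\right) = 6 + P$)
$l = -8$ ($l = 3 - 11 = -8$)
$C{\left(x,M \right)} = 3 + \frac{x}{12}$ ($C{\left(x,M \right)} = 3 + \frac{x \frac{1}{-8 + \left(6 + 6\right)}}{3} = 3 + \frac{x \frac{1}{-8 + 12}}{3} = 3 + \frac{x \frac{1}{4}}{3} = 3 + \frac{\frac{1}{4} x}{3} = 3 + \frac{x}{12}$)
$\frac{3338 - 1570}{-3455 + C{\left(22,31 \right)}} = \frac{3338 - 1570}{-3455 + \left(3 + \frac{1}{12} \cdot 22\right)} = \frac{1768}{-3455 + \left(3 + \frac{11}{6}\right)} = \frac{1768}{-3455 + \frac{29}{6}} = \frac{1768}{- \frac{20701}{6}} = 1768 \left(- \frac{6}{20701}\right) = - \frac{10608}{20701}$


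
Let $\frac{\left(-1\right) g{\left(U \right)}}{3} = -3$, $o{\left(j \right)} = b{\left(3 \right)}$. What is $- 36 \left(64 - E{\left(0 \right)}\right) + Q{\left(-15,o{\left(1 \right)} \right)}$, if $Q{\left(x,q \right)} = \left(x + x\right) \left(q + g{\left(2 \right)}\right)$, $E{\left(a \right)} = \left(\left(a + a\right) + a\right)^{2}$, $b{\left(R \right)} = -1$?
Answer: $-2544$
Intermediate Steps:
$o{\left(j \right)} = -1$
$g{\left(U \right)} = 9$ ($g{\left(U \right)} = \left(-3\right) \left(-3\right) = 9$)
$E{\left(a \right)} = 9 a^{2}$ ($E{\left(a \right)} = \left(2 a + a\right)^{2} = \left(3 a\right)^{2} = 9 a^{2}$)
$Q{\left(x,q \right)} = 2 x \left(9 + q\right)$ ($Q{\left(x,q \right)} = \left(x + x\right) \left(q + 9\right) = 2 x \left(9 + q\right)$)
$- 36 \left(64 - E{\left(0 \right)}\right) + Q{\left(-15,o{\left(1 \right)} \right)} = - 36 \left(64 - 9 \cdot 0^{2}\right) + 2 \left(-15\right) \left(9 - 1\right) = - 36 \left(64 - 9 \cdot 0\right) + 2 \left(-15\right) 8 = - 36 \left(64 - 0\right) - 240 = - 36 \left(64 + 0\right) - 240 = \left(-36\right) 64 - 240 = -2304 - 240 = -2544$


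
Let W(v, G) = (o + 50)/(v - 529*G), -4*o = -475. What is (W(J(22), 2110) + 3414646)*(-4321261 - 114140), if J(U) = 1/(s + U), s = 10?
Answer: -540961889198504223234/35718079 ≈ -1.5145e+13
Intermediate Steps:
o = 475/4 (o = -¼*(-475) = 475/4 ≈ 118.75)
J(U) = 1/(10 + U)
W(v, G) = 675/(4*(v - 529*G)) (W(v, G) = (475/4 + 50)/(v - 529*G) = 675/(4*(v - 529*G)))
(W(J(22), 2110) + 3414646)*(-4321261 - 114140) = (675/(4*(1/(10 + 22) - 529*2110)) + 3414646)*(-4321261 - 114140) = (675/(4*(1/32 - 1116190)) + 3414646)*(-4435401) = (675/(4*(-35718079/32)) + 3414646)*(-4435401) = ((675/4)*(-32/35718079) + 3414646)*(-4435401) = (-5400/35718079 + 3414646)*(-4435401) = (121964595579634/35718079)*(-4435401) = -540961889198504223234/35718079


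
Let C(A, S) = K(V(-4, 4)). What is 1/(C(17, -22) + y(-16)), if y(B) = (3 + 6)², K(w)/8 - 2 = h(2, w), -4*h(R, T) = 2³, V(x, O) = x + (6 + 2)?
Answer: 1/81 ≈ 0.012346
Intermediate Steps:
V(x, O) = 8 + x (V(x, O) = x + 8 = 8 + x)
h(R, T) = -2 (h(R, T) = -¼*2³ = -¼*8 = -2)
K(w) = 0 (K(w) = 16 + 8*(-2) = 16 - 16 = 0)
C(A, S) = 0
y(B) = 81 (y(B) = 9² = 81)
1/(C(17, -22) + y(-16)) = 1/(0 + 81) = 1/81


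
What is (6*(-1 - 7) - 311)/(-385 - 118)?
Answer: 359/503 ≈ 0.71372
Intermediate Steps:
(6*(-1 - 7) - 311)/(-385 - 118) = (6*(-8) - 311)/(-503) = (-48 - 311)*(-1/503) = -359*(-1/503) = 359/503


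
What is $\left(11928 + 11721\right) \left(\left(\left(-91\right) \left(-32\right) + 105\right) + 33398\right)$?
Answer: $861178335$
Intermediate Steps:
$\left(11928 + 11721\right) \left(\left(\left(-91\right) \left(-32\right) + 105\right) + 33398\right) = 23649 \left(\left(2912 + 105\right) + 33398\right) = 23649 \left(3017 + 33398\right) = 23649 \cdot 36415 = 861178335$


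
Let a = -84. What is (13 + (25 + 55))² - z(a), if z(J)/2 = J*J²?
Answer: 1194057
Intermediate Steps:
z(J) = 2*J³ (z(J) = 2*(J*J²) = 2*J³)
(13 + (25 + 55))² - z(a) = (13 + (25 + 55))² - 2*(-84)³ = (13 + 80)² - 2*(-592704) = 93² - 1*(-1185408) = 8649 + 1185408 = 1194057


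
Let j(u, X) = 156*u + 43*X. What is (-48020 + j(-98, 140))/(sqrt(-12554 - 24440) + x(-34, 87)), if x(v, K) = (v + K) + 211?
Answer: -7562016/53345 + 28644*I*sqrt(36994)/53345 ≈ -141.76 + 103.28*I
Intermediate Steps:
x(v, K) = 211 + K + v (x(v, K) = (K + v) + 211 = 211 + K + v)
j(u, X) = 43*X + 156*u
(-48020 + j(-98, 140))/(sqrt(-12554 - 24440) + x(-34, 87)) = (-48020 + (43*140 + 156*(-98)))/(sqrt(-12554 - 24440) + (211 + 87 - 34)) = (-48020 + (6020 - 15288))/(sqrt(-36994) + 264) = (-48020 - 9268)/(I*sqrt(36994) + 264) = -57288/(264 + I*sqrt(36994))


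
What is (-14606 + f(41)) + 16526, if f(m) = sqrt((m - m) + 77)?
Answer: 1920 + sqrt(77) ≈ 1928.8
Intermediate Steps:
f(m) = sqrt(77) (f(m) = sqrt(0 + 77) = sqrt(77))
(-14606 + f(41)) + 16526 = (-14606 + sqrt(77)) + 16526 = 1920 + sqrt(77)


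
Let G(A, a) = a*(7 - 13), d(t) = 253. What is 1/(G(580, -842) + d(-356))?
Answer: 1/5305 ≈ 0.00018850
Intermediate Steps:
G(A, a) = -6*a (G(A, a) = a*(-6) = -6*a)
1/(G(580, -842) + d(-356)) = 1/(-6*(-842) + 253) = 1/(5052 + 253) = 1/5305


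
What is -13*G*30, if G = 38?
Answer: -14820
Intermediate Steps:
-13*G*30 = -13*38*30 = -494*30 = -14820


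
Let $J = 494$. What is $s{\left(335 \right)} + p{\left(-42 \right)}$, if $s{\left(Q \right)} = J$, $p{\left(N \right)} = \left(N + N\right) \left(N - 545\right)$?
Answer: $49802$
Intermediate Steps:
$p{\left(N \right)} = 2 N \left(-545 + N\right)$
$s{\left(Q \right)} = 494$
$s{\left(335 \right)} + p{\left(-42 \right)} = 494 + 2 \left(-42\right) \left(-545 - 42\right) = 494 + 2 \left(-42\right) \left(-587\right) = 494 + 49308 = 49802$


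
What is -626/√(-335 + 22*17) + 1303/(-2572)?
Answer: -1303/2572 - 626*√39/39 ≈ -100.75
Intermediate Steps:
-626/√(-335 + 22*17) + 1303/(-2572) = -626/√(-335 + 374) + 1303*(-1/2572) = -626*√39/39 - 1303/2572 = -1303/2572 - 626*√39/39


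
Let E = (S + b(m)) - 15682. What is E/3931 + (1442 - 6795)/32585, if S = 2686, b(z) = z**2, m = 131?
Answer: 114673882/128091635 ≈ 0.89525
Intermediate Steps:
E = 4165 (E = (2686 + 131**2) - 15682 = (2686 + 17161) - 15682 = 19847 - 15682 = 4165)
E/3931 + (1442 - 6795)/32585 = 4165/3931 + (1442 - 6795)/32585 = 4165*(1/3931) - 5353*1/32585 = 4165/3931 - 5353/32585 = 114673882/128091635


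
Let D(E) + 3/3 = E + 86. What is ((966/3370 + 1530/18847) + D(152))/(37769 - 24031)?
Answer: 3769068183/218140172455 ≈ 0.017278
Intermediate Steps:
D(E) = 85 + E (D(E) = -1 + (E + 86) = -1 + (86 + E) = 85 + E)
((966/3370 + 1530/18847) + D(152))/(37769 - 24031) = ((966/3370 + 1530/18847) + (85 + 152))/(37769 - 24031) = ((966*(1/3370) + 1530*(1/18847)) + 237)/13738 = ((483/1685 + 1530/18847) + 237)*(1/13738) = (11681151/31757195 + 237)*(1/13738) = (7538136366/31757195)*(1/13738) = 3769068183/218140172455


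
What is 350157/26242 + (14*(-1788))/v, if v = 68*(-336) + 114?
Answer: 1436226497/99430938 ≈ 14.444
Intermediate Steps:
v = -22734 (v = -22848 + 114 = -22734)
350157/26242 + (14*(-1788))/v = 350157/26242 + (14*(-1788))/(-22734) = 350157*(1/26242) - 25032*(-1/22734) = 350157/26242 + 4172/3789 = 1436226497/99430938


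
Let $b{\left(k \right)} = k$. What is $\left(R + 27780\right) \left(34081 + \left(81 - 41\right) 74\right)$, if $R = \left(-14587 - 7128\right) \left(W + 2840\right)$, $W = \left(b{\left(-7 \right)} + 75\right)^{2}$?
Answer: $-6002604432180$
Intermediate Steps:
$W = 4624$ ($W = \left(-7 + 75\right)^{2} = 68^{2} = 4624$)
$R = -162080760$ ($R = \left(-14587 - 7128\right) \left(4624 + 2840\right) = \left(-21715\right) 7464 = -162080760$)
$\left(R + 27780\right) \left(34081 + \left(81 - 41\right) 74\right) = \left(-162080760 + 27780\right) \left(34081 + \left(81 - 41\right) 74\right) = - 162052980 \left(34081 + 40 \cdot 74\right) = - 162052980 \left(34081 + 2960\right) = \left(-162052980\right) 37041 = -6002604432180$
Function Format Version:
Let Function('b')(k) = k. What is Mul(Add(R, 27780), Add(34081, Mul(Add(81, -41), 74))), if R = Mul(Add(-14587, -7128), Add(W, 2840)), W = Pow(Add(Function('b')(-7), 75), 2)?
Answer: -6002604432180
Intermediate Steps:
W = 4624 (W = Pow(Add(-7, 75), 2) = Pow(68, 2) = 4624)
R = -162080760 (R = Mul(Add(-14587, -7128), Add(4624, 2840)) = Mul(-21715, 7464) = -162080760)
Mul(Add(R, 27780), Add(34081, Mul(Add(81, -41), 74))) = Mul(Add(-162080760, 27780), Add(34081, Mul(Add(81, -41), 74))) = Mul(-162052980, Add(34081, Mul(40, 74))) = Mul(-162052980, Add(34081, 2960)) = Mul(-162052980, 37041) = -6002604432180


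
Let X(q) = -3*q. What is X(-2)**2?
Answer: 36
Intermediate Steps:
X(-2)**2 = (-3*(-2))**2 = 6**2 = 36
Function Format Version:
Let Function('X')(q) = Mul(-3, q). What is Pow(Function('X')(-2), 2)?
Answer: 36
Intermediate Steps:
Pow(Function('X')(-2), 2) = Pow(Mul(-3, -2), 2) = Pow(6, 2) = 36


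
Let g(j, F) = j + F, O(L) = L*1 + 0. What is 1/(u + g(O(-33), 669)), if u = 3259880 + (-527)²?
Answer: 1/3538245 ≈ 2.8263e-7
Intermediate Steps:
O(L) = L (O(L) = L + 0 = L)
u = 3537609 (u = 3259880 + 277729 = 3537609)
g(j, F) = F + j
1/(u + g(O(-33), 669)) = 1/(3537609 + (669 - 33)) = 1/(3537609 + 636) = 1/3538245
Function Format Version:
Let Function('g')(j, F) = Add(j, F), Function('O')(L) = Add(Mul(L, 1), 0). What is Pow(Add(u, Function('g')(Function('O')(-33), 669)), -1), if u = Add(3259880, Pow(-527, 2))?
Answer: Rational(1, 3538245) ≈ 2.8263e-7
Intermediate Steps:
Function('O')(L) = L (Function('O')(L) = Add(L, 0) = L)
u = 3537609 (u = Add(3259880, 277729) = 3537609)
Function('g')(j, F) = Add(F, j)
Pow(Add(u, Function('g')(Function('O')(-33), 669)), -1) = Pow(Add(3537609, Add(669, -33)), -1) = Pow(Add(3537609, 636), -1) = Pow(3538245, -1) = Rational(1, 3538245)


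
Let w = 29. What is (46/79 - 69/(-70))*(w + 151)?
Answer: 156078/553 ≈ 282.24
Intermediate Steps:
(46/79 - 69/(-70))*(w + 151) = (46/79 - 69/(-70))*(29 + 151) = (46*(1/79) - 69*(-1/70))*180 = (46/79 + 69/70)*180 = (8671/5530)*180 = 156078/553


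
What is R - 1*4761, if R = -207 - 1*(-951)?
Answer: -4017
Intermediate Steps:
R = 744 (R = -207 + 951 = 744)
R - 1*4761 = 744 - 1*4761 = 744 - 4761 = -4017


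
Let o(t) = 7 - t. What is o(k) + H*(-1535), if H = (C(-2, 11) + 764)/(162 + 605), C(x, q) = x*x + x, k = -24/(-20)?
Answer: -5856807/3835 ≈ -1527.2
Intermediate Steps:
k = 6/5 (k = -24*(-1/20) = 6/5 ≈ 1.2000)
C(x, q) = x + x² (C(x, q) = x² + x = x + x²)
H = 766/767 (H = (-2*(1 - 2) + 764)/(162 + 605) = (-2*(-1) + 764)/767 = (2 + 764)*(1/767) = 766*(1/767) = 766/767 ≈ 0.99870)
o(k) + H*(-1535) = (7 - 1*6/5) + (766/767)*(-1535) = (7 - 6/5) - 1175810/767 = 29/5 - 1175810/767 = -5856807/3835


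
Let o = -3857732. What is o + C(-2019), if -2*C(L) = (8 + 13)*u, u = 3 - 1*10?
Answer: -7715317/2 ≈ -3.8577e+6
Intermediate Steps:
u = -7 (u = 3 - 10 = -7)
C(L) = 147/2 (C(L) = -(8 + 13)*(-7)/2 = -21*(-7)/2 = -1/2*(-147) = 147/2)
o + C(-2019) = -3857732 + 147/2 = -7715317/2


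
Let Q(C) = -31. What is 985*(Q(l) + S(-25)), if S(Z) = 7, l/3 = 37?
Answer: -23640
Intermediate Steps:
l = 111 (l = 3*37 = 111)
985*(Q(l) + S(-25)) = 985*(-31 + 7) = 985*(-24) = -23640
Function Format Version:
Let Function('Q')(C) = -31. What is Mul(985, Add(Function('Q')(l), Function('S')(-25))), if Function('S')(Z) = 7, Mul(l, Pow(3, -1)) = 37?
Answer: -23640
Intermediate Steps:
l = 111 (l = Mul(3, 37) = 111)
Mul(985, Add(Function('Q')(l), Function('S')(-25))) = Mul(985, Add(-31, 7)) = Mul(985, -24) = -23640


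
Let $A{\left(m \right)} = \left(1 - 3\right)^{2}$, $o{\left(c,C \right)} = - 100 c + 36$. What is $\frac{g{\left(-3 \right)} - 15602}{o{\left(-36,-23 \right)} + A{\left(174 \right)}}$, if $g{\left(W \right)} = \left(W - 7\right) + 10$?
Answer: $- \frac{7801}{1820} \approx -4.2863$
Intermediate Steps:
$o{\left(c,C \right)} = 36 - 100 c$
$g{\left(W \right)} = 3 + W$ ($g{\left(W \right)} = \left(-7 + W\right) + 10 = 3 + W$)
$A{\left(m \right)} = 4$ ($A{\left(m \right)} = \left(-2\right)^{2} = 4$)
$\frac{g{\left(-3 \right)} - 15602}{o{\left(-36,-23 \right)} + A{\left(174 \right)}} = \frac{\left(3 - 3\right) - 15602}{\left(36 - -3600\right) + 4} = \frac{0 - 15602}{\left(36 + 3600\right) + 4} = - \frac{15602}{3636 + 4} = - \frac{15602}{3640} = \left(-15602\right) \frac{1}{3640} = - \frac{7801}{1820}$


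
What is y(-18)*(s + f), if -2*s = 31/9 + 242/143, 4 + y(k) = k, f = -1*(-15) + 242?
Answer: -654907/117 ≈ -5597.5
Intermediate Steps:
f = 257 (f = 15 + 242 = 257)
y(k) = -4 + k
s = -601/234 (s = -(31/9 + 242/143)/2 = -(31*(⅑) + 242*(1/143))/2 = -(31/9 + 22/13)/2 = -½*601/117 = -601/234 ≈ -2.5684)
y(-18)*(s + f) = (-4 - 18)*(-601/234 + 257) = -22*59537/234 = -654907/117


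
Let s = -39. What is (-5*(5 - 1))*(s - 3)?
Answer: 840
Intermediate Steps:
(-5*(5 - 1))*(s - 3) = (-5*(5 - 1))*(-39 - 3) = -5*4*(-42) = -20*(-42) = 840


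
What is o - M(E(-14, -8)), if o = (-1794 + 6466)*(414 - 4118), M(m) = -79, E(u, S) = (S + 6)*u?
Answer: -17305009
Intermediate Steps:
E(u, S) = u*(6 + S) (E(u, S) = (6 + S)*u = u*(6 + S))
o = -17305088 (o = 4672*(-3704) = -17305088)
o - M(E(-14, -8)) = -17305088 - 1*(-79) = -17305088 + 79 = -17305009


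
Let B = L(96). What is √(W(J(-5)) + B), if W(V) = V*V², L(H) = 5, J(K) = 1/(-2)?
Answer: √78/4 ≈ 2.2079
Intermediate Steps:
J(K) = -½ (J(K) = 1*(-½) = -½)
W(V) = V³
B = 5
√(W(J(-5)) + B) = √((-½)³ + 5) = √(-⅛ + 5) = √(39/8) = √78/4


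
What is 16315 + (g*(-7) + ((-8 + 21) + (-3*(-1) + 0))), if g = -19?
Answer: 16464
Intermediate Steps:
16315 + (g*(-7) + ((-8 + 21) + (-3*(-1) + 0))) = 16315 + (-19*(-7) + ((-8 + 21) + (-3*(-1) + 0))) = 16315 + (133 + (13 + (3 + 0))) = 16315 + (133 + (13 + 3)) = 16315 + (133 + 16) = 16315 + 149 = 16464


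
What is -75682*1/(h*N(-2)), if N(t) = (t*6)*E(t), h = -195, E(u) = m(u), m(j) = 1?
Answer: -37841/1170 ≈ -32.343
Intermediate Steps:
E(u) = 1
N(t) = 6*t (N(t) = (t*6)*1 = (6*t)*1 = 6*t)
-75682*1/(h*N(-2)) = -75682/((6*(-2))*(-195)) = -75682/((-12*(-195))) = -75682/2340 = -75682*1/2340 = -37841/1170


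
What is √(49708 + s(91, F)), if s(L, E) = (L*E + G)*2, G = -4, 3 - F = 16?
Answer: 7*√966 ≈ 217.56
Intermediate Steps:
F = -13 (F = 3 - 1*16 = 3 - 16 = -13)
s(L, E) = -8 + 2*E*L (s(L, E) = (L*E - 4)*2 = (E*L - 4)*2 = (-4 + E*L)*2 = -8 + 2*E*L)
√(49708 + s(91, F)) = √(49708 + (-8 + 2*(-13)*91)) = √(49708 + (-8 - 2366)) = √(49708 - 2374) = √47334 = 7*√966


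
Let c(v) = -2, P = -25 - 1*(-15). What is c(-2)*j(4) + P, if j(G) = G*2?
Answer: -26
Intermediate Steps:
P = -10 (P = -25 + 15 = -10)
j(G) = 2*G
c(-2)*j(4) + P = -4*4 - 10 = -2*8 - 10 = -16 - 10 = -26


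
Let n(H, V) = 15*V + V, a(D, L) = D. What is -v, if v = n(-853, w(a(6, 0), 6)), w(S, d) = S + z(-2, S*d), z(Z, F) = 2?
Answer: -128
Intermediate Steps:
w(S, d) = 2 + S (w(S, d) = S + 2 = 2 + S)
n(H, V) = 16*V
v = 128 (v = 16*(2 + 6) = 16*8 = 128)
-v = -1*128 = -128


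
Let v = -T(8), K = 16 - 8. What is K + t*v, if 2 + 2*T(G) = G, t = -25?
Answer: 83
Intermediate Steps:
T(G) = -1 + G/2
K = 8
v = -3 (v = -(-1 + (½)*8) = -(-1 + 4) = -1*3 = -3)
K + t*v = 8 - 25*(-3) = 8 + 75 = 83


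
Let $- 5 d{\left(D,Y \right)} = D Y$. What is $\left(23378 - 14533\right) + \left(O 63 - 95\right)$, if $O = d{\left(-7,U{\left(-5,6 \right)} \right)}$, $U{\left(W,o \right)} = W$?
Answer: $8309$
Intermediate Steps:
$d{\left(D,Y \right)} = - \frac{D Y}{5}$
$O = -7$ ($O = \left(- \frac{1}{5}\right) \left(-7\right) \left(-5\right) = -7$)
$\left(23378 - 14533\right) + \left(O 63 - 95\right) = \left(23378 - 14533\right) - 536 = 8845 - 536 = 8309$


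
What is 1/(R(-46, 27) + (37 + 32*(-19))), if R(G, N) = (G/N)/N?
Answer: -729/416305 ≈ -0.0017511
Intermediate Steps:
R(G, N) = G/N**2
1/(R(-46, 27) + (37 + 32*(-19))) = 1/(-46/27**2 + (37 + 32*(-19))) = 1/(-46*1/729 + (37 - 608)) = 1/(-46/729 - 571) = 1/(-416305/729) = -729/416305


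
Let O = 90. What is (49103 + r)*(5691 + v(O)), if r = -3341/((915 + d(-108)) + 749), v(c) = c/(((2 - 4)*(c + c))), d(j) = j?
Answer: 1739114301301/6224 ≈ 2.7942e+8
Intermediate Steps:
v(c) = -1/4 (v(c) = c/((-4*c)) = c*(-1/(4*c)) = -1/4)
r = -3341/1556 (r = -3341/((915 - 108) + 749) = -3341/(807 + 749) = -3341/1556 ≈ -2.1472)
(49103 + r)*(5691 + v(O)) = (49103 - 3341/1556)*(5691 - 1/4) = (76400927/1556)*(22763/4) = 1739114301301/6224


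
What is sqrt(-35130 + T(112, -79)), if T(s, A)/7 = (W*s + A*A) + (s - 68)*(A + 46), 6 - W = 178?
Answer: I*sqrt(136455) ≈ 369.4*I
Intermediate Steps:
W = -172 (W = 6 - 1*178 = 6 - 178 = -172)
T(s, A) = -1204*s + 7*A**2 + 7*(-68 + s)*(46 + A) (T(s, A) = 7*((-172*s + A*A) + (s - 68)*(A + 46)) = 7*((-172*s + A**2) + (-68 + s)*(46 + A)) = 7*((A**2 - 172*s) + (-68 + s)*(46 + A)) = 7*(A**2 - 172*s + (-68 + s)*(46 + A)) = -1204*s + 7*A**2 + 7*(-68 + s)*(46 + A))
sqrt(-35130 + T(112, -79)) = sqrt(-35130 + (-21896 - 882*112 - 476*(-79) + 7*(-79)**2 + 7*(-79)*112)) = sqrt(-35130 + (-21896 - 98784 + 37604 + 7*6241 - 61936)) = sqrt(-35130 + (-21896 - 98784 + 37604 + 43687 - 61936)) = sqrt(-35130 - 101325) = sqrt(-136455) = I*sqrt(136455)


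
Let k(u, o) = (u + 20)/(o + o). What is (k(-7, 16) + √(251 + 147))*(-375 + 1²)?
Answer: -2431/16 - 374*√398 ≈ -7613.2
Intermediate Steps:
k(u, o) = (20 + u)/(2*o) (k(u, o) = (20 + u)/((2*o)) = (20 + u)*(1/(2*o)) = (20 + u)/(2*o))
(k(-7, 16) + √(251 + 147))*(-375 + 1²) = ((½)*(20 - 7)/16 + √(251 + 147))*(-375 + 1²) = ((½)*(1/16)*13 + √398)*(-375 + 1) = (13/32 + √398)*(-374) = -2431/16 - 374*√398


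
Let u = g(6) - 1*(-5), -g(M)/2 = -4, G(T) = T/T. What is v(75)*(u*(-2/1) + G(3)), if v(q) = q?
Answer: -1875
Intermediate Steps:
G(T) = 1
g(M) = 8 (g(M) = -2*(-4) = 8)
u = 13 (u = 8 - 1*(-5) = 8 + 5 = 13)
v(75)*(u*(-2/1) + G(3)) = 75*(13*(-2/1) + 1) = 75*(13*(-2*1) + 1) = 75*(13*(-2) + 1) = 75*(-26 + 1) = 75*(-25) = -1875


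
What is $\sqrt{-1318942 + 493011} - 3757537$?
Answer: $-3757537 + i \sqrt{825931} \approx -3.7575 \cdot 10^{6} + 908.81 i$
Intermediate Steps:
$\sqrt{-1318942 + 493011} - 3757537 = \sqrt{-825931} - 3757537 = i \sqrt{825931} - 3757537 = -3757537 + i \sqrt{825931}$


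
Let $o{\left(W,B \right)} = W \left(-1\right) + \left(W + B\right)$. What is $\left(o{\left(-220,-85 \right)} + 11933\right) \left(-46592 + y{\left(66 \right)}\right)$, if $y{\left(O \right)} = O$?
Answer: $-551240048$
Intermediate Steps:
$o{\left(W,B \right)} = B$ ($o{\left(W,B \right)} = - W + \left(B + W\right) = B$)
$\left(o{\left(-220,-85 \right)} + 11933\right) \left(-46592 + y{\left(66 \right)}\right) = \left(-85 + 11933\right) \left(-46592 + 66\right) = 11848 \left(-46526\right) = -551240048$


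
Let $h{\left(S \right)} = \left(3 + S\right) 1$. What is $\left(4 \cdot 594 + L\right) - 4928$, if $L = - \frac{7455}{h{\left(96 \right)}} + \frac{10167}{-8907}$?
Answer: $- \frac{257527106}{97977} \approx -2628.4$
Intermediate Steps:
$h{\left(S \right)} = 3 + S$
$L = - \frac{7489802}{97977}$ ($L = - \frac{7455}{3 + 96} + \frac{10167}{-8907} = - \frac{7455}{99} + 10167 \left(- \frac{1}{8907}\right) = \left(-7455\right) \frac{1}{99} - \frac{3389}{2969} = - \frac{2485}{33} - \frac{3389}{2969} = - \frac{7489802}{97977} \approx -76.444$)
$\left(4 \cdot 594 + L\right) - 4928 = \left(4 \cdot 594 - \frac{7489802}{97977}\right) - 4928 = \left(2376 - \frac{7489802}{97977}\right) - 4928 = \frac{225303550}{97977} - 4928 = - \frac{257527106}{97977}$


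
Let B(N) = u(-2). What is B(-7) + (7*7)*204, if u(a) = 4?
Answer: 10000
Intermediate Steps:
B(N) = 4
B(-7) + (7*7)*204 = 4 + (7*7)*204 = 4 + 49*204 = 4 + 9996 = 10000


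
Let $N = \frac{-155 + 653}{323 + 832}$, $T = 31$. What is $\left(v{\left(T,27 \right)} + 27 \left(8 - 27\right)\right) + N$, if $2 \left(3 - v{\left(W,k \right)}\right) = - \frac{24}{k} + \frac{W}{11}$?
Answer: $- \frac{3537997}{6930} \approx -510.53$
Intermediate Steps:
$N = \frac{166}{385}$ ($N = \frac{498}{1155} = 498 \cdot \frac{1}{1155} = \frac{166}{385} \approx 0.43117$)
$v{\left(W,k \right)} = 3 + \frac{12}{k} - \frac{W}{22}$ ($v{\left(W,k \right)} = 3 - \frac{- \frac{24}{k} + \frac{W}{11}}{2} = 3 - \left(- \frac{12}{k} + \frac{W}{22}\right) = 3 + \frac{12}{k} - \frac{W}{22}$)
$\left(v{\left(T,27 \right)} + 27 \left(8 - 27\right)\right) + N = \left(\left(3 + \frac{12}{27} - \frac{31}{22}\right) + 27 \left(8 - 27\right)\right) + \frac{166}{385} = \left(\left(3 + 12 \cdot \frac{1}{27} - \frac{31}{22}\right) + 27 \left(-19\right)\right) + \frac{166}{385} = \left(\left(3 + \frac{4}{9} - \frac{31}{22}\right) - 513\right) + \frac{166}{385} = \left(\frac{403}{198} - 513\right) + \frac{166}{385} = - \frac{101171}{198} + \frac{166}{385} = - \frac{3537997}{6930}$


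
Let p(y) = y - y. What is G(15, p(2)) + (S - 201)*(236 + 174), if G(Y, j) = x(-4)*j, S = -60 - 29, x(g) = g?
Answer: -118900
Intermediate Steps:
p(y) = 0
S = -89
G(Y, j) = -4*j
G(15, p(2)) + (S - 201)*(236 + 174) = -4*0 + (-89 - 201)*(236 + 174) = 0 - 290*410 = 0 - 118900 = -118900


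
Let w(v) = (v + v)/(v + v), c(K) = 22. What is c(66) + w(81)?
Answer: 23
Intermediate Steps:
w(v) = 1 (w(v) = (2*v)/((2*v)) = (2*v)*(1/(2*v)) = 1)
c(66) + w(81) = 22 + 1 = 23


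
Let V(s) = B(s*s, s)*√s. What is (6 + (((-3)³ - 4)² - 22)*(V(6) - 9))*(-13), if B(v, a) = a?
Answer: 109785 - 73242*√6 ≈ -69621.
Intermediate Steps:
V(s) = s^(3/2) (V(s) = s*√s = s^(3/2))
(6 + (((-3)³ - 4)² - 22)*(V(6) - 9))*(-13) = (6 + (((-3)³ - 4)² - 22)*(6^(3/2) - 9))*(-13) = (6 + ((-27 - 4)² - 22)*(6*√6 - 9))*(-13) = (6 + ((-31)² - 22)*(-9 + 6*√6))*(-13) = (6 + (961 - 22)*(-9 + 6*√6))*(-13) = (6 + 939*(-9 + 6*√6))*(-13) = (6 + (-8451 + 5634*√6))*(-13) = (-8445 + 5634*√6)*(-13) = 109785 - 73242*√6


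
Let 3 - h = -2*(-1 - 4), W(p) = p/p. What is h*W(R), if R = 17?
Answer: -7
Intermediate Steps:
W(p) = 1
h = -7 (h = 3 - (-2)*(-1 - 4) = 3 - (-2)*(-5) = 3 - 1*10 = 3 - 10 = -7)
h*W(R) = -7*1 = -7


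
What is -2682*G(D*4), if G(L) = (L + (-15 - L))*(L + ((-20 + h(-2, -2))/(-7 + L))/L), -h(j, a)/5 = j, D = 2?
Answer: 543105/2 ≈ 2.7155e+5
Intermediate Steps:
h(j, a) = -5*j
G(L) = -15*L + 150/(L*(-7 + L)) (G(L) = (L + (-15 - L))*(L + ((-20 - 5*(-2))/(-7 + L))/L) = -15*(L + ((-20 + 10)/(-7 + L))/L) = -15*(L + (-10/(-7 + L))/L) = -15*(L - 10/(L*(-7 + L))) = -15*L + 150/(L*(-7 + L)))
-2682*G(D*4) = -40230*(10 - (2*4)³ + 7*(2*4)²)/((2*4)*(-7 + 2*4)) = -40230*(10 - 1*8³ + 7*8²)/(8*(-7 + 8)) = -40230*(10 - 1*512 + 7*64)/(8*1) = -40230*(10 - 512 + 448)/8 = -40230*(-54)/8 = -2682*(-405/4) = 543105/2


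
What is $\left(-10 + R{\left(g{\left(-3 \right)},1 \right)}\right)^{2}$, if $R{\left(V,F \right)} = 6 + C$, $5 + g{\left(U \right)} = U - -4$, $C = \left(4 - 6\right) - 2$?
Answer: $64$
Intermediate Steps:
$C = -4$ ($C = \left(4 - 6\right) - 2 = -2 - 2 = -4$)
$g{\left(U \right)} = -1 + U$ ($g{\left(U \right)} = -5 + \left(U - -4\right) = -5 + \left(U + 4\right) = -5 + \left(4 + U\right) = -1 + U$)
$R{\left(V,F \right)} = 2$ ($R{\left(V,F \right)} = 6 - 4 = 2$)
$\left(-10 + R{\left(g{\left(-3 \right)},1 \right)}\right)^{2} = \left(-10 + 2\right)^{2} = \left(-8\right)^{2} = 64$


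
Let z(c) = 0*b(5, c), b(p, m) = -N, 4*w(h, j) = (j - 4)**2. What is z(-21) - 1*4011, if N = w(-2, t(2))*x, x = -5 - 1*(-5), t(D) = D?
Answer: -4011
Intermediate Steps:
x = 0 (x = -5 + 5 = 0)
w(h, j) = (-4 + j)**2/4 (w(h, j) = (j - 4)**2/4 = (-4 + j)**2/4)
N = 0 (N = ((-4 + 2)**2/4)*0 = ((1/4)*(-2)**2)*0 = ((1/4)*4)*0 = 1*0 = 0)
b(p, m) = 0 (b(p, m) = -1*0 = 0)
z(c) = 0 (z(c) = 0*0 = 0)
z(-21) - 1*4011 = 0 - 1*4011 = 0 - 4011 = -4011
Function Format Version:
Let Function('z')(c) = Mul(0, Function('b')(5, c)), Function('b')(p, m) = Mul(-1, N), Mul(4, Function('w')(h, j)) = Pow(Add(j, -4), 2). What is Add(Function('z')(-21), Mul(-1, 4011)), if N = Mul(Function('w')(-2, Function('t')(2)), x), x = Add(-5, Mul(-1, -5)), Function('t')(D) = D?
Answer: -4011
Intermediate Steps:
x = 0 (x = Add(-5, 5) = 0)
Function('w')(h, j) = Mul(Rational(1, 4), Pow(Add(-4, j), 2)) (Function('w')(h, j) = Mul(Rational(1, 4), Pow(Add(j, -4), 2)) = Mul(Rational(1, 4), Pow(Add(-4, j), 2)))
N = 0 (N = Mul(Mul(Rational(1, 4), Pow(Add(-4, 2), 2)), 0) = Mul(Mul(Rational(1, 4), Pow(-2, 2)), 0) = Mul(Mul(Rational(1, 4), 4), 0) = Mul(1, 0) = 0)
Function('b')(p, m) = 0 (Function('b')(p, m) = Mul(-1, 0) = 0)
Function('z')(c) = 0 (Function('z')(c) = Mul(0, 0) = 0)
Add(Function('z')(-21), Mul(-1, 4011)) = Add(0, Mul(-1, 4011)) = Add(0, -4011) = -4011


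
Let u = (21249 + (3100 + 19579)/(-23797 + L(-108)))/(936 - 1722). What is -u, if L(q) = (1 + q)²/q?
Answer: 18284125131/676359550 ≈ 27.033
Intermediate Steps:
L(q) = (1 + q)²/q
u = -18284125131/676359550 (u = (21249 + (3100 + 19579)/(-23797 + (1 - 108)²/(-108)))/(936 - 1722) = (21249 + 22679/(-23797 - 1/108*(-107)²))/(-786) = (21249 + 22679/(-23797 - 1/108*11449))*(-1/786) = (21249 + 22679/(-23797 - 11449/108))*(-1/786) = (21249 + 22679/(-2581525/108))*(-1/786) = (21249 + 22679*(-108/2581525))*(-1/786) = (21249 - 2449332/2581525)*(-1/786) = (54852375393/2581525)*(-1/786) = -18284125131/676359550 ≈ -27.033)
-u = -1*(-18284125131/676359550) = 18284125131/676359550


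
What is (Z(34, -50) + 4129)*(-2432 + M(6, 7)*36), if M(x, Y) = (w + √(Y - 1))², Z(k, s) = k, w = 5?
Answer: -5478508 + 1498680*√6 ≈ -1.8075e+6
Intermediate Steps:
M(x, Y) = (5 + √(-1 + Y))² (M(x, Y) = (5 + √(Y - 1))² = (5 + √(-1 + Y))²)
(Z(34, -50) + 4129)*(-2432 + M(6, 7)*36) = (34 + 4129)*(-2432 + (5 + √(-1 + 7))²*36) = 4163*(-2432 + (5 + √6)²*36) = 4163*(-2432 + 36*(5 + √6)²) = -10124416 + 149868*(5 + √6)²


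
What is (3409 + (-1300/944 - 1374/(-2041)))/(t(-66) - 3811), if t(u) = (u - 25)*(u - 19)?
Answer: 1641694423/1890096624 ≈ 0.86858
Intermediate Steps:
t(u) = (-25 + u)*(-19 + u)
(3409 + (-1300/944 - 1374/(-2041)))/(t(-66) - 3811) = (3409 + (-1300/944 - 1374/(-2041)))/((475 + (-66)² - 44*(-66)) - 3811) = (3409 + (-1300*1/944 - 1374*(-1/2041)))/((475 + 4356 + 2904) - 3811) = (3409 + (-325/236 + 1374/2041))/(7735 - 3811) = (3409 - 339061/481676)/3924 = (1641694423/481676)*(1/3924) = 1641694423/1890096624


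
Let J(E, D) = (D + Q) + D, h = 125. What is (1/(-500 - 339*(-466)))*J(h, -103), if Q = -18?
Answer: -112/195487 ≈ -0.00057293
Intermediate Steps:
J(E, D) = -18 + 2*D (J(E, D) = (D - 18) + D = (-18 + D) + D = -18 + 2*D)
(1/(-500 - 339*(-466)))*J(h, -103) = (1/(-500 - 339*(-466)))*(-18 + 2*(-103)) = (-1/466/(-839))*(-18 - 206) = -1/839*(-1/466)*(-224) = (1/390974)*(-224) = -112/195487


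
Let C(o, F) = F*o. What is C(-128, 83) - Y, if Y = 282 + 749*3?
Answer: -13153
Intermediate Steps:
Y = 2529 (Y = 282 + 2247 = 2529)
C(-128, 83) - Y = 83*(-128) - 1*2529 = -10624 - 2529 = -13153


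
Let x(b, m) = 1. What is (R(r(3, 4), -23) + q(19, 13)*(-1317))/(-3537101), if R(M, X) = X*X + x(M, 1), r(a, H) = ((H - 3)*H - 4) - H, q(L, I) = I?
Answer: 16591/3537101 ≈ 0.0046906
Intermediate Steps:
r(a, H) = -4 - H + H*(-3 + H) (r(a, H) = ((-3 + H)*H - 4) - H = (H*(-3 + H) - 4) - H = (-4 + H*(-3 + H)) - H = -4 - H + H*(-3 + H))
R(M, X) = 1 + X² (R(M, X) = X*X + 1 = X² + 1 = 1 + X²)
(R(r(3, 4), -23) + q(19, 13)*(-1317))/(-3537101) = ((1 + (-23)²) + 13*(-1317))/(-3537101) = ((1 + 529) - 17121)*(-1/3537101) = (530 - 17121)*(-1/3537101) = -16591*(-1/3537101) = 16591/3537101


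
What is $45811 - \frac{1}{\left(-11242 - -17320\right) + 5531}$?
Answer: $\frac{531819898}{11609} \approx 45811.0$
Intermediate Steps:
$45811 - \frac{1}{\left(-11242 - -17320\right) + 5531} = 45811 - \frac{1}{\left(-11242 + 17320\right) + 5531} = 45811 - \frac{1}{6078 + 5531} = 45811 - \frac{1}{11609} = \frac{531819898}{11609}$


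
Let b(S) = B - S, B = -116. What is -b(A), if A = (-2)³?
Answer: 108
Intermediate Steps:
A = -8
b(S) = -116 - S
-b(A) = -(-116 - 1*(-8)) = -(-116 + 8) = -1*(-108) = 108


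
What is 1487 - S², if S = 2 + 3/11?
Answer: 179302/121 ≈ 1481.8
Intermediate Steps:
S = 25/11 (S = 2 + 3*(1/11) = 2 + 3/11 = 25/11 ≈ 2.2727)
1487 - S² = 1487 - (25/11)² = 1487 - 1*625/121 = 1487 - 625/121 = 179302/121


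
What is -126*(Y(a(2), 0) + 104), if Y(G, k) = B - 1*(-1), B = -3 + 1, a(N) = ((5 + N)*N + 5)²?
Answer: -12978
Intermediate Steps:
a(N) = (5 + N*(5 + N))² (a(N) = (N*(5 + N) + 5)² = (5 + N*(5 + N))²)
B = -2
Y(G, k) = -1 (Y(G, k) = -2 - 1*(-1) = -2 + 1 = -1)
-126*(Y(a(2), 0) + 104) = -126*(-1 + 104) = -126*103 = -12978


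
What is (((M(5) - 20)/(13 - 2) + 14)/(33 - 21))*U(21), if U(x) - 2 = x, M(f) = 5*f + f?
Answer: 943/33 ≈ 28.576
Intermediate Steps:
M(f) = 6*f
U(x) = 2 + x
(((M(5) - 20)/(13 - 2) + 14)/(33 - 21))*U(21) = (((6*5 - 20)/(13 - 2) + 14)/(33 - 21))*(2 + 21) = (((30 - 20)/11 + 14)/12)*23 = ((10*(1/11) + 14)*(1/12))*23 = ((10/11 + 14)*(1/12))*23 = ((164/11)*(1/12))*23 = (41/33)*23 = 943/33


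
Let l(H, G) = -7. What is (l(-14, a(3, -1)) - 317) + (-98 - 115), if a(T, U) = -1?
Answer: -537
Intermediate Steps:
(l(-14, a(3, -1)) - 317) + (-98 - 115) = (-7 - 317) + (-98 - 115) = -324 - 213 = -537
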